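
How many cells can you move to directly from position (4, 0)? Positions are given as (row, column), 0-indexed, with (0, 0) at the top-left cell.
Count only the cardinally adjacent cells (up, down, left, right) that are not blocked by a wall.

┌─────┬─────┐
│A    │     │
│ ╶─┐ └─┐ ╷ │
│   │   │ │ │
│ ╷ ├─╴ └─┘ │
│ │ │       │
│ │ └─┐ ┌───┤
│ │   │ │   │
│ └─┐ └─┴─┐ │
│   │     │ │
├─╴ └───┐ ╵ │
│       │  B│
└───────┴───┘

Checking passable neighbors of (4, 0):
Neighbors: (3, 0), (4, 1)
Count: 2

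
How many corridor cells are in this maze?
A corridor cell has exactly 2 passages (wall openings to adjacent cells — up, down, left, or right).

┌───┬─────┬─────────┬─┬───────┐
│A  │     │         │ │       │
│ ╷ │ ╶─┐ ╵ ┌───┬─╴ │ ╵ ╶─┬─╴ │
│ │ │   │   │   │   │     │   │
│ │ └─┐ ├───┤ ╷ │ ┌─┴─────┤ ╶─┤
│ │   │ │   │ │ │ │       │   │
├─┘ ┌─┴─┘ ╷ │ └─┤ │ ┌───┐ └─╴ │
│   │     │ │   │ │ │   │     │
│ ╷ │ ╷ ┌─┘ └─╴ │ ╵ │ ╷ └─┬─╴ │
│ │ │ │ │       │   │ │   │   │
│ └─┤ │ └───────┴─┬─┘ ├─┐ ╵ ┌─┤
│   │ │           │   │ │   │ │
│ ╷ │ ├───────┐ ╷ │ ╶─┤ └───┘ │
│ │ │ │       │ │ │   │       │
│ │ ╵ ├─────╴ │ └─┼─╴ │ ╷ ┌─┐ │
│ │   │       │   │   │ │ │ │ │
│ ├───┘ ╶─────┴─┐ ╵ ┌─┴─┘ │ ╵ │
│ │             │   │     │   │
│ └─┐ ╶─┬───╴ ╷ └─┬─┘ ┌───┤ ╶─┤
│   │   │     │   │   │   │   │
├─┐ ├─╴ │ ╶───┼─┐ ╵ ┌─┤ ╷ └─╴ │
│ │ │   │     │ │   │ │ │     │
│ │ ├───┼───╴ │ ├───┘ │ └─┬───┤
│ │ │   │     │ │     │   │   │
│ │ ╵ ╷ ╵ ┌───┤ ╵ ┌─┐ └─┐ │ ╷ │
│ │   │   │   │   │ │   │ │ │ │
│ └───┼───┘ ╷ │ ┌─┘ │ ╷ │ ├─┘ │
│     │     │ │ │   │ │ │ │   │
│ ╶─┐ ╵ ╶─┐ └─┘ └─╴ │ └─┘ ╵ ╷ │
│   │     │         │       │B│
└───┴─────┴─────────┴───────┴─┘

Counting cells with exactly 2 passages:
Total corridor cells: 173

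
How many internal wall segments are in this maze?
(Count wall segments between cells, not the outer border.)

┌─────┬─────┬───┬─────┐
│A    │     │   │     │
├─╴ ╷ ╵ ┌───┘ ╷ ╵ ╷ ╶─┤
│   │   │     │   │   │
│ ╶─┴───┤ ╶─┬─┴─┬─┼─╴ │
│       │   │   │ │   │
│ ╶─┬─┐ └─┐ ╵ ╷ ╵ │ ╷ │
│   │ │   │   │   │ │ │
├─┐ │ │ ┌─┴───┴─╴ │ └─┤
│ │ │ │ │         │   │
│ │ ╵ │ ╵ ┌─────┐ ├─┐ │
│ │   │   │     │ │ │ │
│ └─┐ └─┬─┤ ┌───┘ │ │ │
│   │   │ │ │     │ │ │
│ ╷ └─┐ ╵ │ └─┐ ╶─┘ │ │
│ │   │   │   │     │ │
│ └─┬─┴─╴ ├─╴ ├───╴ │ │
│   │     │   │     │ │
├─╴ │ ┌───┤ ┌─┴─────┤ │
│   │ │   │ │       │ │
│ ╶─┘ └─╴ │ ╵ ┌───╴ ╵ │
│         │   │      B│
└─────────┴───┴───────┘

Counting internal wall segments:
Total internal walls: 100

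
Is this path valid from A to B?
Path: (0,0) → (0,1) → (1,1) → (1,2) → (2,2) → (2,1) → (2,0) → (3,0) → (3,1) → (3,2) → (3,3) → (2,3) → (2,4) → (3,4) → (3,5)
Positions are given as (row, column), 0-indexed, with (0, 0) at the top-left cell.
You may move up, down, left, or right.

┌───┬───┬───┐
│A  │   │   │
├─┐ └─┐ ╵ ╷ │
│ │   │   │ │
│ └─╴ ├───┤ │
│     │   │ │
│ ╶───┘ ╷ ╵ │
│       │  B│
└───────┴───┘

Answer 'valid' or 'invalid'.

Checking path validity:
Result: All consecutive moves are passable.

valid

Correct solution:

┌───┬───┬───┐
│A ↓│   │   │
├─┐ └─┐ ╵ ╷ │
│ │↳ ↓│   │ │
│ └─╴ ├───┤ │
│↓ ← ↲│↱ ↓│ │
│ ╶───┘ ╷ ╵ │
│↳ → → ↑│↳ B│
└───────┴───┘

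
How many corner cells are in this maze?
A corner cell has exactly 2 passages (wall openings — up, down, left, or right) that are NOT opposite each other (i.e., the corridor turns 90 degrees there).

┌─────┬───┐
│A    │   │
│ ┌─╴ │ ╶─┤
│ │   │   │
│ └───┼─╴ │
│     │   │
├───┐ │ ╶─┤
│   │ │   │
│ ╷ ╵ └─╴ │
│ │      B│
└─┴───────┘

Counting corner cells (2 non-opposite passages):
Total corners: 16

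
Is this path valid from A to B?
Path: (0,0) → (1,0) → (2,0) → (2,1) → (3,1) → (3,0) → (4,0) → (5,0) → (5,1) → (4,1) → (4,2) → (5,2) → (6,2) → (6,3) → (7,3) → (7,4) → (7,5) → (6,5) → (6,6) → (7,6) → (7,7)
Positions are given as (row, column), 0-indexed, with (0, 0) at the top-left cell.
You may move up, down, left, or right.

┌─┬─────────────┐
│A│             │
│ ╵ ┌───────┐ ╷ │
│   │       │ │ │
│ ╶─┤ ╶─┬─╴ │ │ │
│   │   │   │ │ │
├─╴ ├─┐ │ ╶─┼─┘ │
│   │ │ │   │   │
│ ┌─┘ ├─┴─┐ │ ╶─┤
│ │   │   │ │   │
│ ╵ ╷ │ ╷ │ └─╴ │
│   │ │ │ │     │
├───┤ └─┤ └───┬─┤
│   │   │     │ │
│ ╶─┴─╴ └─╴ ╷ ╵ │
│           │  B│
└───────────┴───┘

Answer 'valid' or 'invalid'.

Checking path validity:
Result: All consecutive moves are passable.

valid

Correct solution:

┌─┬─────────────┐
│A│             │
│ ╵ ┌───────┐ ╷ │
│↓  │       │ │ │
│ ╶─┤ ╶─┬─╴ │ │ │
│↳ ↓│   │   │ │ │
├─╴ ├─┐ │ ╶─┼─┘ │
│↓ ↲│ │ │   │   │
│ ┌─┘ ├─┴─┐ │ ╶─┤
│↓│↱ ↓│   │ │   │
│ ╵ ╷ │ ╷ │ └─╴ │
│↳ ↑│↓│ │ │     │
├───┤ └─┤ └───┬─┤
│   │↳ ↓│  ↱ ↓│ │
│ ╶─┴─╴ └─╴ ╷ ╵ │
│      ↳ → ↑│↳ B│
└───────────┴───┘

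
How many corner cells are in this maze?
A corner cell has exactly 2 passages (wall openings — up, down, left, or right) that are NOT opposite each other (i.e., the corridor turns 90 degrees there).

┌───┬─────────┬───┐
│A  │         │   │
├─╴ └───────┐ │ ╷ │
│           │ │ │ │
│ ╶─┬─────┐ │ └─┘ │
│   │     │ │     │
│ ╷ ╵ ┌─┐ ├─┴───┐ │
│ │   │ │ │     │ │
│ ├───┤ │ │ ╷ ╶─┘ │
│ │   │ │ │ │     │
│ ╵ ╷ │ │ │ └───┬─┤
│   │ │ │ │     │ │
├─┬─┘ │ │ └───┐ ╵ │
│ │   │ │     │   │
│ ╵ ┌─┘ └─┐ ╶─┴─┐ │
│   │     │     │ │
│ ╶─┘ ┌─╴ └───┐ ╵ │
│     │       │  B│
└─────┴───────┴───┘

Counting corner cells (2 non-opposite passages):
Total corners: 34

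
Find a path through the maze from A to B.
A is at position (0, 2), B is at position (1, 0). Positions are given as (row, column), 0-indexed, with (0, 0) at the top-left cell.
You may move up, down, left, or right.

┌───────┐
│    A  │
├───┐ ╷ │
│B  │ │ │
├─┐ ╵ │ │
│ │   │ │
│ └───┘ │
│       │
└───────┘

Finding the shortest path from (0, 2) to (1, 0):
Path length: 5 steps
Directions: down → down → left → up → left

Solution:

┌───────┐
│    A  │
├───┐ ╷ │
│B ↰│↓│ │
├─┐ ╵ │ │
│ │↑ ↲│ │
│ └───┘ │
│       │
└───────┘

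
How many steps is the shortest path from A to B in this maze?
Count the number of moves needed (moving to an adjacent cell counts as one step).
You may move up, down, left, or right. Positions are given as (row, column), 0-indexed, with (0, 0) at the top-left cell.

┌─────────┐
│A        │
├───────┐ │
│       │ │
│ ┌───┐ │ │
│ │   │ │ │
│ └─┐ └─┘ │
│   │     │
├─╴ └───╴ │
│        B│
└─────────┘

Using BFS to find shortest path:
Start: (0, 0), End: (4, 4)
Path found:
(0,0) → (0,1) → (0,2) → (0,3) → (0,4) → (1,4) → (2,4) → (3,4) → (4,4)
Number of steps: 8

Solution:

┌─────────┐
│A → → → ↓│
├───────┐ │
│       │↓│
│ ┌───┐ │ │
│ │   │ │↓│
│ └─┐ └─┘ │
│   │    ↓│
├─╴ └───╴ │
│        B│
└─────────┘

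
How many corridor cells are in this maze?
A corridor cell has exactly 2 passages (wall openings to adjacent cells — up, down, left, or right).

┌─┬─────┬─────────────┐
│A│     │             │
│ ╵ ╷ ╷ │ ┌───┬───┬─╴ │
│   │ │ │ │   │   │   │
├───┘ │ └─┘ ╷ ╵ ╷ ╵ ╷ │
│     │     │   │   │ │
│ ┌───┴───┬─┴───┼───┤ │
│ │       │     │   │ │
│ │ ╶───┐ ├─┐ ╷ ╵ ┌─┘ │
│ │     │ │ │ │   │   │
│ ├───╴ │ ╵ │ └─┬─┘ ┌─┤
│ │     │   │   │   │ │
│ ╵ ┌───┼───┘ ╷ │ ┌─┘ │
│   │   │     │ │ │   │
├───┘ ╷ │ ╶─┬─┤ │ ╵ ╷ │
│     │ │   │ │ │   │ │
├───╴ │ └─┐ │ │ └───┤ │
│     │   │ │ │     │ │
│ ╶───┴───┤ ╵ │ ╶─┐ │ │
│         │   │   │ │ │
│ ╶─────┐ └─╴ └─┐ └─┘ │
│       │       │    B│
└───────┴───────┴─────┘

Counting cells with exactly 2 passages:
Total corridor cells: 99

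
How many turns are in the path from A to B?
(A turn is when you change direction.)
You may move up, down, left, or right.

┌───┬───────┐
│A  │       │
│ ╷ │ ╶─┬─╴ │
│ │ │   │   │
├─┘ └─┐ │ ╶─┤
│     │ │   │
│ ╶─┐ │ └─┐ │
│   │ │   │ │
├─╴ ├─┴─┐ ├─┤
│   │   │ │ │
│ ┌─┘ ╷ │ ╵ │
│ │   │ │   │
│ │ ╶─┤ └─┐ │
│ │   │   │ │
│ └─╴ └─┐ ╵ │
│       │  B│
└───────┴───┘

Directions: right, down, down, left, down, right, down, left, down, down, down, right, right, up, left, up, right, up, right, down, down, right, down, right
Number of turns: 18

Solution:

┌───┬───────┐
│A ↓│       │
│ ╷ │ ╶─┬─╴ │
│ │↓│   │   │
├─┘ └─┐ │ ╶─┤
│↓ ↲  │ │   │
│ ╶─┐ │ └─┐ │
│↳ ↓│ │   │ │
├─╴ ├─┴─┐ ├─┤
│↓ ↲│↱ ↓│ │ │
│ ┌─┘ ╷ │ ╵ │
│↓│↱ ↑│↓│   │
│ │ ╶─┤ └─┐ │
│↓│↑ ↰│↳ ↓│ │
│ └─╴ └─┐ ╵ │
│↳ → ↑  │↳ B│
└───────┴───┘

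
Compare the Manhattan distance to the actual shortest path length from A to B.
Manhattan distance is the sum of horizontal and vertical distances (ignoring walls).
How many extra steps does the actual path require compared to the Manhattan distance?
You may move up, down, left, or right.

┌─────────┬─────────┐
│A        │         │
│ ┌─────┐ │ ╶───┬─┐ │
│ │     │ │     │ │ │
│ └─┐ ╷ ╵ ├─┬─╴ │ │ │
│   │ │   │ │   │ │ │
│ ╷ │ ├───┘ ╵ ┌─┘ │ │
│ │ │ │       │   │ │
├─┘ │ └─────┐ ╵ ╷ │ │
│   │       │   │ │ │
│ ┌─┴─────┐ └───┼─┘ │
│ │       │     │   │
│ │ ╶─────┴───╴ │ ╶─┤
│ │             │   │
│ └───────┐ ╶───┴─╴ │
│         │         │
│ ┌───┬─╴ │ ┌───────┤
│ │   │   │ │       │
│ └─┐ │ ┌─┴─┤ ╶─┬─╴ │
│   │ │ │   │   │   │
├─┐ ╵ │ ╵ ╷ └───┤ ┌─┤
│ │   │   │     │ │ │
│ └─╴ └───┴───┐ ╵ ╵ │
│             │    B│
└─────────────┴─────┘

Manhattan distance: |11 - 0| + |9 - 0| = 20
Actual path length: 26
Extra steps: 26 - 20 = 6

Solution:

┌─────────┬─────────┐
│A        │         │
│ ┌─────┐ │ ╶───┬─┐ │
│↓│     │ │     │ │ │
│ └─┐ ╷ ╵ ├─┬─╴ │ │ │
│↳ ↓│ │   │ │   │ │ │
│ ╷ │ ├───┘ ╵ ┌─┘ │ │
│ │↓│ │       │   │ │
├─┘ │ └─────┐ ╵ ╷ │ │
│↓ ↲│       │   │ │ │
│ ┌─┴─────┐ └───┼─┘ │
│↓│       │     │   │
│ │ ╶─────┴───╴ │ ╶─┤
│↓│             │   │
│ └───────┐ ╶───┴─╴ │
│↳ → → → ↓│         │
│ ┌───┬─╴ │ ┌───────┤
│ │   │↓ ↲│ │       │
│ └─┐ │ ┌─┴─┤ ╶─┬─╴ │
│   │ │↓│↱ ↓│   │   │
├─┐ ╵ │ ╵ ╷ └───┤ ┌─┤
│ │   │↳ ↑│↳ → ↓│ │ │
│ └─╴ └───┴───┐ ╵ ╵ │
│             │↳ → B│
└─────────────┴─────┘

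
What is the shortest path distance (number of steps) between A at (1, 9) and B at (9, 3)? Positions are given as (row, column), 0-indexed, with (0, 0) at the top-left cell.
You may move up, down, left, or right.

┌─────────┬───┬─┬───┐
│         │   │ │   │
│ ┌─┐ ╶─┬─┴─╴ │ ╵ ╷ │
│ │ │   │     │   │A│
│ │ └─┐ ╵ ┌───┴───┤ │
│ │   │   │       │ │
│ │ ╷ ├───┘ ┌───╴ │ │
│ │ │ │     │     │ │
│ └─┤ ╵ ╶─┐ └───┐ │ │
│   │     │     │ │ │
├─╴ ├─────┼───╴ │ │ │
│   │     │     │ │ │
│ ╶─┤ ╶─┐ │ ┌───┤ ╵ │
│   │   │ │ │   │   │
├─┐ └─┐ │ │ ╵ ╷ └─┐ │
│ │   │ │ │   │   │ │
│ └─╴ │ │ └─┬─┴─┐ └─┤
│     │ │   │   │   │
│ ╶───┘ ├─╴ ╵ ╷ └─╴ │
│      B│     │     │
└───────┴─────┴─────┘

Finding path from (1, 9) to (9, 3):
Path: (1,9) → (2,9) → (3,9) → (4,9) → (5,9) → (6,9) → (6,8) → (5,8) → (4,8) → (3,8) → (2,8) → (2,7) → (2,6) → (2,5) → (3,5) → (4,5) → (4,6) → (4,7) → (5,7) → (5,6) → (5,5) → (6,5) → (7,5) → (7,6) → (6,6) → (6,7) → (7,7) → (7,8) → (8,8) → (8,9) → (9,9) → (9,8) → (9,7) → (8,7) → (8,6) → (9,6) → (9,5) → (8,5) → (8,4) → (7,4) → (6,4) → (5,4) → (5,3) → (5,2) → (6,2) → (6,3) → (7,3) → (8,3) → (9,3)
Distance: 48 steps

Solution:

┌─────────┬───┬─┬───┐
│         │   │ │   │
│ ┌─┐ ╶─┬─┴─╴ │ ╵ ╷ │
│ │ │   │     │   │A│
│ │ └─┐ ╵ ┌───┴───┤ │
│ │   │   │↓ ← ← ↰│↓│
│ │ ╷ ├───┘ ┌───╴ │ │
│ │ │ │    ↓│    ↑│↓│
│ └─┤ ╵ ╶─┐ └───┐ │ │
│   │     │↳ → ↓│↑│↓│
├─╴ ├─────┼───╴ │ │ │
│   │↓ ← ↰│↓ ← ↲│↑│↓│
│ ╶─┤ ╶─┐ │ ┌───┤ ╵ │
│   │↳ ↓│↑│↓│↱ ↓│↑ ↲│
├─┐ └─┐ │ │ ╵ ╷ └─┐ │
│ │   │↓│↑│↳ ↑│↳ ↓│ │
│ └─╴ │ │ └─┬─┴─┐ └─┤
│     │↓│↑ ↰│↓ ↰│↳ ↓│
│ ╶───┘ ├─╴ ╵ ╷ └─╴ │
│      B│  ↑ ↲│↑ ← ↲│
└───────┴─────┴─────┘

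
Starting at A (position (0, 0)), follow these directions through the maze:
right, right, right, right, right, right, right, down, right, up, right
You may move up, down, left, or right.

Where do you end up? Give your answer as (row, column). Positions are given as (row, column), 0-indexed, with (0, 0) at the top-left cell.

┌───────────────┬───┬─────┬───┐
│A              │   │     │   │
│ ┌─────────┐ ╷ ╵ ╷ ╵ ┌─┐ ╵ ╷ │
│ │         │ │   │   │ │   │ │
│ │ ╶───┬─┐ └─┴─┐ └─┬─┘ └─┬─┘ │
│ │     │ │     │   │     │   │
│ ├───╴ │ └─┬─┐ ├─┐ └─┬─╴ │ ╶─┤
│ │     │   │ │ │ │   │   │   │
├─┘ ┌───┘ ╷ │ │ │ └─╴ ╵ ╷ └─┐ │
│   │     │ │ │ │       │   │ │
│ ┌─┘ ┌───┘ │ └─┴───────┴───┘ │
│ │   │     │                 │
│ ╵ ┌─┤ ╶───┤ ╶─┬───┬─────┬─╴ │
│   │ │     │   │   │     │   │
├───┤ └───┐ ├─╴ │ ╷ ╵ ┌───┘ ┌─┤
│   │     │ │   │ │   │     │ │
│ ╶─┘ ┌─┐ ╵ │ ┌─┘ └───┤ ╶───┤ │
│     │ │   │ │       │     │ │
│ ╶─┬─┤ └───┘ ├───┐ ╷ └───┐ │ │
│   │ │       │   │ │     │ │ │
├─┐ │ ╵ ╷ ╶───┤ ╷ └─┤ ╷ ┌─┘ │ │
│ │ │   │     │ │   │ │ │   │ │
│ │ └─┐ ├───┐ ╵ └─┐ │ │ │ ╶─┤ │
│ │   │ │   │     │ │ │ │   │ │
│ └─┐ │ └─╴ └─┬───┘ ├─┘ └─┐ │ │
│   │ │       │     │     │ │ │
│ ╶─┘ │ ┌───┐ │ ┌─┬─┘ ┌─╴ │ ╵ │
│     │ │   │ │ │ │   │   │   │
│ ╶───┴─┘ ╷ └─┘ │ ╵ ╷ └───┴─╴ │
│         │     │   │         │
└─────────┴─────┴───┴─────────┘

Following directions step by step:
Start: (0, 0)
  right: (0, 0) → (0, 1)
  right: (0, 1) → (0, 2)
  right: (0, 2) → (0, 3)
  right: (0, 3) → (0, 4)
  right: (0, 4) → (0, 5)
  right: (0, 5) → (0, 6)
  right: (0, 6) → (0, 7)
  down: (0, 7) → (1, 7)
  right: (1, 7) → (1, 8)
  up: (1, 8) → (0, 8)
  right: (0, 8) → (0, 9)
Final position: (0, 9)

Path taken:

┌───────────────┬───┬─────┬───┐
│A → → → → → → ↓│↱ B│     │   │
│ ┌─────────┐ ╷ ╵ ╷ ╵ ┌─┐ ╵ ╷ │
│ │         │ │↳ ↑│   │ │   │ │
│ │ ╶───┬─┐ └─┴─┐ └─┬─┘ └─┬─┘ │
│ │     │ │     │   │     │   │
│ ├───╴ │ └─┬─┐ ├─┐ └─┬─╴ │ ╶─┤
│ │     │   │ │ │ │   │   │   │
├─┘ ┌───┘ ╷ │ │ │ └─╴ ╵ ╷ └─┐ │
│   │     │ │ │ │       │   │ │
│ ┌─┘ ┌───┘ │ └─┴───────┴───┘ │
│ │   │     │                 │
│ ╵ ┌─┤ ╶───┤ ╶─┬───┬─────┬─╴ │
│   │ │     │   │   │     │   │
├───┤ └───┐ ├─╴ │ ╷ ╵ ┌───┘ ┌─┤
│   │     │ │   │ │   │     │ │
│ ╶─┘ ┌─┐ ╵ │ ┌─┘ └───┤ ╶───┤ │
│     │ │   │ │       │     │ │
│ ╶─┬─┤ └───┘ ├───┐ ╷ └───┐ │ │
│   │ │       │   │ │     │ │ │
├─┐ │ ╵ ╷ ╶───┤ ╷ └─┤ ╷ ┌─┘ │ │
│ │ │   │     │ │   │ │ │   │ │
│ │ └─┐ ├───┐ ╵ └─┐ │ │ │ ╶─┤ │
│ │   │ │   │     │ │ │ │   │ │
│ └─┐ │ └─╴ └─┬───┘ ├─┘ └─┐ │ │
│   │ │       │     │     │ │ │
│ ╶─┘ │ ┌───┐ │ ┌─┬─┘ ┌─╴ │ ╵ │
│     │ │   │ │ │ │   │   │   │
│ ╶───┴─┘ ╷ └─┘ │ ╵ ╷ └───┴─╴ │
│         │     │   │         │
└─────────┴─────┴───┴─────────┘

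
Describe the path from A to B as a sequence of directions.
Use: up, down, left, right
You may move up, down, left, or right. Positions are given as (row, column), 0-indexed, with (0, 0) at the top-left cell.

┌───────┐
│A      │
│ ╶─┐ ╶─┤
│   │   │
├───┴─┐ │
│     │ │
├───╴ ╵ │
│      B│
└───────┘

Finding the path and converting it to directions:
Path through cells: (0,0) → (0,1) → (0,2) → (1,2) → (1,3) → (2,3) → (3,3)
Directions: right, right, down, right, down, down

Solution:

┌───────┐
│A → ↓  │
│ ╶─┐ ╶─┤
│   │↳ ↓│
├───┴─┐ │
│     │↓│
├───╴ ╵ │
│      B│
└───────┘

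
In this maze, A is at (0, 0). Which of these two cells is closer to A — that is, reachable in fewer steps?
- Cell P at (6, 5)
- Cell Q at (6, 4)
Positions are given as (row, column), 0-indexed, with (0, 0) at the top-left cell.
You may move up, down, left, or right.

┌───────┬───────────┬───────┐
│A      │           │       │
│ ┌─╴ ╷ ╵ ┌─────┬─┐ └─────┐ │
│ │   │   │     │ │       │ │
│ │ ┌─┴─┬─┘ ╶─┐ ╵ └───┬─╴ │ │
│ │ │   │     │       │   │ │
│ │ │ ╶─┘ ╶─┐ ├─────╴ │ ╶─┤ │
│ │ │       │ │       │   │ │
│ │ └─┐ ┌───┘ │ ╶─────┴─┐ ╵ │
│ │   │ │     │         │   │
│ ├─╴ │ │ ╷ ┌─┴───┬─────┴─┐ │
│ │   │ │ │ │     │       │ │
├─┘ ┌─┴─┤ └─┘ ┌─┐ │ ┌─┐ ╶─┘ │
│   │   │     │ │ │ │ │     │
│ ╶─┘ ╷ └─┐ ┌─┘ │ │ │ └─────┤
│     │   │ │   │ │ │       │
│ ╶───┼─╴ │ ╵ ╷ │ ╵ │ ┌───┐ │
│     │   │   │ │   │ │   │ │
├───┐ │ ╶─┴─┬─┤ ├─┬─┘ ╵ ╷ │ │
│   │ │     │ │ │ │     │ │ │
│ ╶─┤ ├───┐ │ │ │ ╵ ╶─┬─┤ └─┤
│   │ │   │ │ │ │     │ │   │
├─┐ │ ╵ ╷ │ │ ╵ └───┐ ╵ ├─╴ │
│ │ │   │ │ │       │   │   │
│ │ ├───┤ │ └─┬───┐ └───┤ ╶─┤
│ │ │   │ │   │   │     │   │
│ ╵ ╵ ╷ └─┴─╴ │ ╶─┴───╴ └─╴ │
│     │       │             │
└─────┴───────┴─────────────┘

Shortest path A → P at (6, 5): 39 steps
Shortest path A → Q at (6, 4): 40 steps

P is closer (39 steps vs 40 steps).

Path to P:

┌───────┬───────────┬───────┐
│A → → ↓│↱ → → → → ↓│       │
│ ┌─╴ ╷ ╵ ┌─────┬─┐ └─────┐ │
│ │   │↳ ↑│     │ │↳ → → ↓│ │
│ │ ┌─┴─┬─┘ ╶─┐ ╵ └───┬─╴ │ │
│ │ │   │     │       │↓ ↲│ │
│ │ │ ╶─┘ ╶─┐ ├─────╴ │ ╶─┤ │
│ │ │       │ │       │↳ ↓│ │
│ │ └─┐ ┌───┘ │ ╶─────┴─┐ ╵ │
│ │   │ │     │         │↳ ↓│
│ ├─╴ │ │ ╷ ┌─┴───┬─────┴─┐ │
│ │   │ │ │ │↓ ← ↰│↓ ← ↰  │↓│
├─┘ ┌─┴─┤ └─┘ ┌─┐ │ ┌─┐ ╶─┘ │
│   │   │  P ↲│ │↑│↓│ │↑ ← ↲│
│ ╶─┘ ╷ └─┐ ┌─┘ │ │ │ └─────┤
│     │   │ │   │↑│↓│       │
│ ╶───┼─╴ │ ╵ ╷ │ ╵ │ ┌───┐ │
│     │   │   │ │↑ ↲│ │   │ │
├───┐ │ ╶─┴─┬─┤ ├─┬─┘ ╵ ╷ │ │
│   │ │     │ │ │ │     │ │ │
│ ╶─┤ ├───┐ │ │ │ ╵ ╶─┬─┤ └─┤
│   │ │   │ │ │ │     │ │   │
├─┐ │ ╵ ╷ │ │ ╵ └───┐ ╵ ├─╴ │
│ │ │   │ │ │       │   │   │
│ │ ├───┤ │ └─┬───┐ └───┤ ╶─┤
│ │ │   │ │   │   │     │   │
│ ╵ ╵ ╷ └─┴─╴ │ ╶─┴───╴ └─╴ │
│     │       │             │
└─────┴───────┴─────────────┘

Path to Q:

┌───────┬───────────┬───────┐
│A → → ↓│↱ → → → → ↓│       │
│ ┌─╴ ╷ ╵ ┌─────┬─┐ └─────┐ │
│ │   │↳ ↑│     │ │↳ → → ↓│ │
│ │ ┌─┴─┬─┘ ╶─┐ ╵ └───┬─╴ │ │
│ │ │   │     │       │↓ ↲│ │
│ │ │ ╶─┘ ╶─┐ ├─────╴ │ ╶─┤ │
│ │ │       │ │       │↳ ↓│ │
│ │ └─┐ ┌───┘ │ ╶─────┴─┐ ╵ │
│ │   │ │     │         │↳ ↓│
│ ├─╴ │ │ ╷ ┌─┴───┬─────┴─┐ │
│ │   │ │ │ │↓ ← ↰│↓ ← ↰  │↓│
├─┘ ┌─┴─┤ └─┘ ┌─┐ │ ┌─┐ ╶─┘ │
│   │   │Q ← ↲│ │↑│↓│ │↑ ← ↲│
│ ╶─┘ ╷ └─┐ ┌─┘ │ │ │ └─────┤
│     │   │ │   │↑│↓│       │
│ ╶───┼─╴ │ ╵ ╷ │ ╵ │ ┌───┐ │
│     │   │   │ │↑ ↲│ │   │ │
├───┐ │ ╶─┴─┬─┤ ├─┬─┘ ╵ ╷ │ │
│   │ │     │ │ │ │     │ │ │
│ ╶─┤ ├───┐ │ │ │ ╵ ╶─┬─┤ └─┤
│   │ │   │ │ │ │     │ │   │
├─┐ │ ╵ ╷ │ │ ╵ └───┐ ╵ ├─╴ │
│ │ │   │ │ │       │   │   │
│ │ ├───┤ │ └─┬───┐ └───┤ ╶─┤
│ │ │   │ │   │   │     │   │
│ ╵ ╵ ╷ └─┴─╴ │ ╶─┴───╴ └─╴ │
│     │       │             │
└─────┴───────┴─────────────┘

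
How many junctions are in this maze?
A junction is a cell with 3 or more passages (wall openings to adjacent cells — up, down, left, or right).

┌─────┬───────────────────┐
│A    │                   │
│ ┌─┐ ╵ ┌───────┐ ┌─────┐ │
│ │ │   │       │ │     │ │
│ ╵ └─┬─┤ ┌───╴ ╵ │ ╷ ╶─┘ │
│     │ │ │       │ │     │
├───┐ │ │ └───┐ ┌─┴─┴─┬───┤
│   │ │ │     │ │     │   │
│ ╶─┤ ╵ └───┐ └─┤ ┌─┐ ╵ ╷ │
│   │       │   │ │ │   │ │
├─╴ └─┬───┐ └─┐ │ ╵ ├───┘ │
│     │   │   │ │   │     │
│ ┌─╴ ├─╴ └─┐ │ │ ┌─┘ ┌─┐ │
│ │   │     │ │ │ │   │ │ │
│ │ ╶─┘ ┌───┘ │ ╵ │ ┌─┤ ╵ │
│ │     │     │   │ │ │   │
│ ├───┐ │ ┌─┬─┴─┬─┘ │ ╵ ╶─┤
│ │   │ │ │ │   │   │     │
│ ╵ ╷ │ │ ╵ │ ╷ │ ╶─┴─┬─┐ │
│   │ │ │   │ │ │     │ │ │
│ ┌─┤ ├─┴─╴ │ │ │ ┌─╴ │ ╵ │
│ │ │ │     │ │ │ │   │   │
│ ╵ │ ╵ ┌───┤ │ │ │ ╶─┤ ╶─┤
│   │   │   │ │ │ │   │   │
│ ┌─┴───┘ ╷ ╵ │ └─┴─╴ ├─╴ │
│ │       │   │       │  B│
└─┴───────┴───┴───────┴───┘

Checking each cell for number of passages:

Junctions found (3+ passages):
  (0, 8): 3 passages
  (1, 10): 3 passages
  (2, 1): 3 passages
  (2, 7): 4 passages
  (4, 3): 3 passages
  (5, 1): 3 passages
  (5, 8): 3 passages
  (5, 12): 3 passages
  (6, 4): 3 passages
  (7, 3): 3 passages
  (7, 11): 3 passages
  (8, 11): 3 passages
  (9, 0): 3 passages
  (9, 5): 3 passages
  (9, 8): 3 passages
  (10, 11): 3 passages
  (11, 0): 3 passages
Total junctions: 17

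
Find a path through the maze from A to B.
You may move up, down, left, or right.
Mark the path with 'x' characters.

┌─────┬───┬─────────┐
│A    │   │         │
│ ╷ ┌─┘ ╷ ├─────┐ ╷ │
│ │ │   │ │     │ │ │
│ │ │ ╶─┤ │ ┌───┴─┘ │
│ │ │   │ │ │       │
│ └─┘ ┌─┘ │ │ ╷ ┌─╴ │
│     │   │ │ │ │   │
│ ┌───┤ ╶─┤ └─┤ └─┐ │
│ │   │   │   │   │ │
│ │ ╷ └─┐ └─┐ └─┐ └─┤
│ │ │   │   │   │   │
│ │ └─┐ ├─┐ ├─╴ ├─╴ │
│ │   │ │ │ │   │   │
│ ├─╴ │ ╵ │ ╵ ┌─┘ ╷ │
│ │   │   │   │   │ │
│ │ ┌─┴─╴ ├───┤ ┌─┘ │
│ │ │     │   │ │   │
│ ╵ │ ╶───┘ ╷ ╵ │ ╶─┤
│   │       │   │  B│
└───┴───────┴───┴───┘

Finding the shortest path through the maze:
Path length: 44 steps
Directions: down → down → down → down → down → down → down → down → down → right → up → up → right → up → left → up → up → right → down → right → down → down → right → down → left → left → down → right → right → right → up → right → down → right → up → up → right → up → right → down → down → left → down → right

Solution:

┌─────┬───┬─────────┐
│A    │   │         │
│ ╷ ┌─┘ ╷ ├─────┐ ╷ │
│x│ │   │ │     │ │ │
│ │ │ ╶─┤ │ ┌───┴─┘ │
│x│ │   │ │ │       │
│ └─┘ ┌─┘ │ │ ╷ ┌─╴ │
│x    │   │ │ │ │   │
│ ┌───┤ ╶─┤ └─┤ └─┐ │
│x│x x│   │   │   │ │
│ │ ╷ └─┐ └─┐ └─┐ └─┤
│x│x│x x│   │   │   │
│ │ └─┐ ├─┐ ├─╴ ├─╴ │
│x│x x│x│ │ │   │x x│
│ ├─╴ │ ╵ │ ╵ ┌─┘ ╷ │
│x│x x│x x│   │x x│x│
│ │ ┌─┴─╴ ├───┤ ┌─┘ │
│x│x│x x x│x x│x│x x│
│ ╵ │ ╶───┘ ╷ ╵ │ ╶─┤
│x x│x x x x│x x│x B│
└───┴───────┴───┴───┘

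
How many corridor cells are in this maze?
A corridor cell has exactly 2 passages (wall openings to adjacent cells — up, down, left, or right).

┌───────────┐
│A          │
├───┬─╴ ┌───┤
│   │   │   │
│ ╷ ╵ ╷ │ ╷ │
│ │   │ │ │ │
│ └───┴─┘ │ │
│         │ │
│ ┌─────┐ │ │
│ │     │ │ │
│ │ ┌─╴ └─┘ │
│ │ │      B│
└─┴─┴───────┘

Counting cells with exactly 2 passages:
Total corridor cells: 24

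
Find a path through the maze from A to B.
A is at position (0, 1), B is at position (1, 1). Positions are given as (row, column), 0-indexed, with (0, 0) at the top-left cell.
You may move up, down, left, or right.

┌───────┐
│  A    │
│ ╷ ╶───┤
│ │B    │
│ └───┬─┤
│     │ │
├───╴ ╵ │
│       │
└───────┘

Finding the shortest path from (0, 1) to (1, 1):
Path length: 1 steps
Directions: down

Solution:

┌───────┐
│  A    │
│ ╷ ╶───┤
│ │B    │
│ └───┬─┤
│     │ │
├───╴ ╵ │
│       │
└───────┘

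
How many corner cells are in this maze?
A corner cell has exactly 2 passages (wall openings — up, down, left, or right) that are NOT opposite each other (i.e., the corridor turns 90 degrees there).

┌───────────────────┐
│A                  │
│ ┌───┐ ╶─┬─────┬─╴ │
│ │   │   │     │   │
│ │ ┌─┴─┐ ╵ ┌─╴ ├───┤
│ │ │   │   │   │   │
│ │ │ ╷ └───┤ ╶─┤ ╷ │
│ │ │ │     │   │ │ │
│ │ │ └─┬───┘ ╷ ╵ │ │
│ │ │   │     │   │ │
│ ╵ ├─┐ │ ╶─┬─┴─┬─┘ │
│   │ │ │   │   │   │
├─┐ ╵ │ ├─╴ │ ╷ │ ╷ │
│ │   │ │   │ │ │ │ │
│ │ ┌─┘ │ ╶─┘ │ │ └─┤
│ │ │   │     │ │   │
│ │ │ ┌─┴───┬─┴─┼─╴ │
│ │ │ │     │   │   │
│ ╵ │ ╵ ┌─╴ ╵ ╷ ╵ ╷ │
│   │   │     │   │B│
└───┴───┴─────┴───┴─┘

Counting corner cells (2 non-opposite passages):
Total corners: 51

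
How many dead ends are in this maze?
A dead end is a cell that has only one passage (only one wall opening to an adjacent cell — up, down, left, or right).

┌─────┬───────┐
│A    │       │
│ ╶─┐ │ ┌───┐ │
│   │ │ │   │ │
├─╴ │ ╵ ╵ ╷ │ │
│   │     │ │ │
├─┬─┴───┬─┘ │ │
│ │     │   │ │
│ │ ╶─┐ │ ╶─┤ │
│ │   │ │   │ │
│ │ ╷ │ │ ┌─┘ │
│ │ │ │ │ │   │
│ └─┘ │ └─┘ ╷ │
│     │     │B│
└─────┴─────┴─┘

Checking each cell for number of passages:

Dead ends found at positions:
  (2, 0)
  (3, 0)
  (4, 5)
  (5, 1)
  (5, 4)
  (6, 6)
Total dead ends: 6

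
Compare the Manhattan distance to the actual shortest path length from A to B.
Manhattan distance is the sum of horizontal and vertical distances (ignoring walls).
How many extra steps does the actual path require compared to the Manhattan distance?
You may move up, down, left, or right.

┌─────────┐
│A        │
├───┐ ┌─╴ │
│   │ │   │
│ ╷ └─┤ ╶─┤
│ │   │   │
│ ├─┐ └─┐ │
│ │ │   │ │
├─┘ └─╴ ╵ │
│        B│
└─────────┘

Manhattan distance: |4 - 0| + |4 - 0| = 8
Actual path length: 10
Extra steps: 10 - 8 = 2

Solution:

┌─────────┐
│A → → → ↓│
├───┐ ┌─╴ │
│   │ │↓ ↲│
│ ╷ └─┤ ╶─┤
│ │   │↳ ↓│
│ ├─┐ └─┐ │
│ │ │   │↓│
├─┘ └─╴ ╵ │
│        B│
└─────────┘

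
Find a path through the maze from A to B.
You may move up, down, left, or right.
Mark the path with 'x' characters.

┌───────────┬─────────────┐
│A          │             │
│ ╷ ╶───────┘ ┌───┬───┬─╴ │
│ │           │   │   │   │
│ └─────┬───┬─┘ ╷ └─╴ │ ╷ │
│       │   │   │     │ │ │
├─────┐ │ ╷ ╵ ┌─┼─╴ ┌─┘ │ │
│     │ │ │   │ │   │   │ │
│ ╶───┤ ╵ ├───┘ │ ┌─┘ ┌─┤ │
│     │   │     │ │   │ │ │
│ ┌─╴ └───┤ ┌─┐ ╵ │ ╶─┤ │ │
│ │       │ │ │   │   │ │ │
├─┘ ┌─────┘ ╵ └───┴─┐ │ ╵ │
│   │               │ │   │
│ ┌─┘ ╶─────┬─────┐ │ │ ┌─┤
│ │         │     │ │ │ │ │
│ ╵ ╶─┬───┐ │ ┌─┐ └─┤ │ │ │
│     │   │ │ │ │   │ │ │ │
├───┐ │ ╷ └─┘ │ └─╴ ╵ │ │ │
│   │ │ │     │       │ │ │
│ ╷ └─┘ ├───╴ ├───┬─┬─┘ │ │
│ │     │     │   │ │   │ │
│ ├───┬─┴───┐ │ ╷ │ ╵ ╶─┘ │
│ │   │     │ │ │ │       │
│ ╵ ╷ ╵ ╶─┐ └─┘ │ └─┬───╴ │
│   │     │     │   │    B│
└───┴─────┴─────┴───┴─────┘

Finding the shortest path through the maze:
Path length: 30 steps
Directions: right → down → right → right → right → right → right → up → right → right → right → right → right → right → down → down → down → down → down → down → left → down → down → down → down → left → down → right → right → down

Solution:

┌───────────┬─────────────┐
│A x        │x x x x x x x│
│ ╷ ╶───────┘ ┌───┬───┬─╴ │
│ │x x x x x x│   │   │  x│
│ └─────┬───┬─┘ ╷ └─╴ │ ╷ │
│       │   │   │     │ │x│
├─────┐ │ ╷ ╵ ┌─┼─╴ ┌─┘ │ │
│     │ │ │   │ │   │   │x│
│ ╶───┤ ╵ ├───┘ │ ┌─┘ ┌─┤ │
│     │   │     │ │   │ │x│
│ ┌─╴ └───┤ ┌─┐ ╵ │ ╶─┤ │ │
│ │       │ │ │   │   │ │x│
├─┘ ┌─────┘ ╵ └───┴─┐ │ ╵ │
│   │               │ │x x│
│ ┌─┘ ╶─────┬─────┐ │ │ ┌─┤
│ │         │     │ │ │x│ │
│ ╵ ╶─┬───┐ │ ┌─┐ └─┤ │ │ │
│     │   │ │ │ │   │ │x│ │
├───┐ │ ╷ └─┘ │ └─╴ ╵ │ │ │
│   │ │ │     │       │x│ │
│ ╷ └─┘ ├───╴ ├───┬─┬─┘ │ │
│ │     │     │   │ │x x│ │
│ ├───┬─┴───┐ │ ╷ │ ╵ ╶─┘ │
│ │   │     │ │ │ │  x x x│
│ ╵ ╷ ╵ ╶─┐ └─┘ │ └─┬───╴ │
│   │     │     │   │    B│
└───┴─────┴─────┴───┴─────┘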